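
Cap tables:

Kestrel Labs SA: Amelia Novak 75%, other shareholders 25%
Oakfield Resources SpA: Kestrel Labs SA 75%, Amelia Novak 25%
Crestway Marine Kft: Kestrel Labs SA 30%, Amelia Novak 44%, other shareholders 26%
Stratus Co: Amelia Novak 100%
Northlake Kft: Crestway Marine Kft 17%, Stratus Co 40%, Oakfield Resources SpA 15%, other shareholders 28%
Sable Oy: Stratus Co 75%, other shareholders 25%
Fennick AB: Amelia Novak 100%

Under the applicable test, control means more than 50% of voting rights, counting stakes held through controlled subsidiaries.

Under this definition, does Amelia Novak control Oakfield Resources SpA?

Yes

Amelia holds 75% of Kestrel, so Amelia controls Kestrel.
Kestrel and Amelia together hold 75% + 25% = 100% of Oakfield, so Amelia controls Oakfield.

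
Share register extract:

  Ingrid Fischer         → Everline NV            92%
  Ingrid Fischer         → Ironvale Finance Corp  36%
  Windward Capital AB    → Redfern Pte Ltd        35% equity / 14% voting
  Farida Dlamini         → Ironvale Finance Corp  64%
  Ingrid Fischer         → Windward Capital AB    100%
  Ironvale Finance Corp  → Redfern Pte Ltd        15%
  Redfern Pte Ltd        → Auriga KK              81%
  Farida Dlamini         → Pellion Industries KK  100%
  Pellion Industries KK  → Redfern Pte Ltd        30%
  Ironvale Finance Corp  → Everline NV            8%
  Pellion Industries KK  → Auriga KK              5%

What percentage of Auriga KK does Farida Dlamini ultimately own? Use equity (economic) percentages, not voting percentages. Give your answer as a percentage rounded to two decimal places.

37.08%

Farida reaches Auriga along 3 paths.
Via Pellion: 100% × 5% = 5%.
Via Ironvale → Redfern: 64% × 15% × 81% = 7.776%.
Via Pellion → Redfern: 100% × 30% × 81% = 24.3%.
Total: 5% + 7.776% + 24.3% = 37.076%.
Rounded: 37.08%.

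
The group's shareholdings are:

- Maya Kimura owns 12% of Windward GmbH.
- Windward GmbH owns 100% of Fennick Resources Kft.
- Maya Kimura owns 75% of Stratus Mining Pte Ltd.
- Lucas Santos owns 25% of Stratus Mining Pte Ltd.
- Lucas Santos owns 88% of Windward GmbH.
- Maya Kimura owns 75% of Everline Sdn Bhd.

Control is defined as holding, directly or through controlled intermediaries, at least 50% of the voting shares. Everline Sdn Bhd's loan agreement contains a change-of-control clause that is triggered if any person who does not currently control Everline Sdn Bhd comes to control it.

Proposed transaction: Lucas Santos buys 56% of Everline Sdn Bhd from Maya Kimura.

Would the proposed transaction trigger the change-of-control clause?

Yes

The purchase adds only to Lucas's holdings (Maya's stake shrinks), so Lucas is the only person who could newly come to control Everline.
Lucas holds 88% of Windward, so Lucas controls Windward.
Windward holds 100% of Fennick, so Lucas controls Fennick.
Neither Lucas nor any entity Lucas controls holds any voting interest in Everline.
So before the transaction, Lucas does not control Everline.
After the purchase, Lucas holds 56% of Everline directly, and Maya's stake falls to 19%.
Lucas holds 56% of Everline, so Lucas controls Everline.
Lucas did not control Everline before and does after, so the clause is triggered.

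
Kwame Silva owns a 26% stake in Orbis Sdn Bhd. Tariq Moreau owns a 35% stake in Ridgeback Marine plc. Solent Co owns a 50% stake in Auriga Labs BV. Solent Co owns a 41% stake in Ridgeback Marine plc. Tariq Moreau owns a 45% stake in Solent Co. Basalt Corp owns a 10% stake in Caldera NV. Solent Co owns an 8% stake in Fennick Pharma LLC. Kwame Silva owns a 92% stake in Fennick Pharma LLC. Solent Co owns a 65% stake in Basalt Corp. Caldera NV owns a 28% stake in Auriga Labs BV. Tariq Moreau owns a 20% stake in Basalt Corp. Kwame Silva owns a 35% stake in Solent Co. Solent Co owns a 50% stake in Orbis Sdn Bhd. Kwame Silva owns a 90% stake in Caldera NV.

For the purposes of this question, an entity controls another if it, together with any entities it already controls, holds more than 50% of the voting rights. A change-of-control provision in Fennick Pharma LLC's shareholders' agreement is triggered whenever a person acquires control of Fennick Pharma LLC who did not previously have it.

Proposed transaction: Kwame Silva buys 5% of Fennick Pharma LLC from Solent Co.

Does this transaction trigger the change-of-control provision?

The purchase adds only to Kwame's holdings (Solent's stake shrinks), so Kwame is the only person who could newly come to control Fennick.
Kwame holds 92% of Fennick, so Kwame controls Fennick.
So Kwame already controls Fennick before the transaction.
After the purchase, Kwame's direct stake in Fennick rises to 92% + 5% = 97%, and Solent's stake falls to 3%.
Kwame controlled Fennick already, so this is not a new person acquiring control; every other person's position is unchanged or reduced.
No new person acquires control, so the clause is not triggered.

No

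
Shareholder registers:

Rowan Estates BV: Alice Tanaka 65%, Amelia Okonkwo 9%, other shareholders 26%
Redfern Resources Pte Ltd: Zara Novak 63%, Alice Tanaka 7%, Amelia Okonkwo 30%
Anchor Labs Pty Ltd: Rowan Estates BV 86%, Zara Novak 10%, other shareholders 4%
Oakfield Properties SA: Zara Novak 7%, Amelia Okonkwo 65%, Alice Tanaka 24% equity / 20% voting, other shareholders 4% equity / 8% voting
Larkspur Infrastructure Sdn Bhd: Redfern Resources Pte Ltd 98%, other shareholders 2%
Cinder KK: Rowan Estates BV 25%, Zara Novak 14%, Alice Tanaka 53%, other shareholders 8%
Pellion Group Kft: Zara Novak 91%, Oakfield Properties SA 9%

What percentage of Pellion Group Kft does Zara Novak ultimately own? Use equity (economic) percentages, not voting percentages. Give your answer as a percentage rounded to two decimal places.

Zara reaches Pellion along 2 paths.
Direct stake: 91% = 91%.
Via Oakfield: 7% × 9% = 0.63%.
Total: 91% + 0.63% = 91.63%.

91.63%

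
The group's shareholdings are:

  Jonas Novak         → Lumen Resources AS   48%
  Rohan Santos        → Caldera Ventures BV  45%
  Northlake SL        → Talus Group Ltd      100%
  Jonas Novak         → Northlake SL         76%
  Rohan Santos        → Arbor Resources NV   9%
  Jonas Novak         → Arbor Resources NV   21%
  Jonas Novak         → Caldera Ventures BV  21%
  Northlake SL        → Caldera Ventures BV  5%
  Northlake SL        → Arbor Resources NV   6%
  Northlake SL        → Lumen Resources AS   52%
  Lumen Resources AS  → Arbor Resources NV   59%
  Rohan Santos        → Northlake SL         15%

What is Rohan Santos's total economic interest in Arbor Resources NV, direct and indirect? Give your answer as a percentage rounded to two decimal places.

Rohan reaches Arbor along 3 paths.
Direct stake: 9% = 9%.
Via Northlake: 15% × 6% = 0.9%.
Via Northlake → Lumen: 15% × 52% × 59% = 4.602%.
Total: 9% + 0.9% + 4.602% = 14.502%.
Rounded: 14.50%.

14.50%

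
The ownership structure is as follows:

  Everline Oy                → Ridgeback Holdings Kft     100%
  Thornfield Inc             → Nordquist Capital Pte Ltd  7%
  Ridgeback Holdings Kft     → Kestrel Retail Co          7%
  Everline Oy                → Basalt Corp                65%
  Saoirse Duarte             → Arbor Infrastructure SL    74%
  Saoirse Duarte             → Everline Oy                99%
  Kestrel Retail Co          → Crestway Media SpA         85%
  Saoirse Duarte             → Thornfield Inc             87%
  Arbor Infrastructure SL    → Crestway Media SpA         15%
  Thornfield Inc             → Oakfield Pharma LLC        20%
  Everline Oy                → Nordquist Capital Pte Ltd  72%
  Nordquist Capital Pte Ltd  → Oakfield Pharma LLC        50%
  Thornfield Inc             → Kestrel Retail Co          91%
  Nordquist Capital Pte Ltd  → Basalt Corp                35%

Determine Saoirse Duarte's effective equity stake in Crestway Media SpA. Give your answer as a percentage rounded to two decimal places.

Saoirse reaches Crestway along 3 paths.
Via Arbor: 74% × 15% = 11.1%.
Via Thornfield → Kestrel: 87% × 91% × 85% = 67.2945%.
Via Everline → Ridgeback → Kestrel: 99% × 100% × 7% × 85% = 5.8905%.
Total: 11.1% + 67.2945% + 5.8905% = 84.285%.
Rounded: 84.29%.

84.29%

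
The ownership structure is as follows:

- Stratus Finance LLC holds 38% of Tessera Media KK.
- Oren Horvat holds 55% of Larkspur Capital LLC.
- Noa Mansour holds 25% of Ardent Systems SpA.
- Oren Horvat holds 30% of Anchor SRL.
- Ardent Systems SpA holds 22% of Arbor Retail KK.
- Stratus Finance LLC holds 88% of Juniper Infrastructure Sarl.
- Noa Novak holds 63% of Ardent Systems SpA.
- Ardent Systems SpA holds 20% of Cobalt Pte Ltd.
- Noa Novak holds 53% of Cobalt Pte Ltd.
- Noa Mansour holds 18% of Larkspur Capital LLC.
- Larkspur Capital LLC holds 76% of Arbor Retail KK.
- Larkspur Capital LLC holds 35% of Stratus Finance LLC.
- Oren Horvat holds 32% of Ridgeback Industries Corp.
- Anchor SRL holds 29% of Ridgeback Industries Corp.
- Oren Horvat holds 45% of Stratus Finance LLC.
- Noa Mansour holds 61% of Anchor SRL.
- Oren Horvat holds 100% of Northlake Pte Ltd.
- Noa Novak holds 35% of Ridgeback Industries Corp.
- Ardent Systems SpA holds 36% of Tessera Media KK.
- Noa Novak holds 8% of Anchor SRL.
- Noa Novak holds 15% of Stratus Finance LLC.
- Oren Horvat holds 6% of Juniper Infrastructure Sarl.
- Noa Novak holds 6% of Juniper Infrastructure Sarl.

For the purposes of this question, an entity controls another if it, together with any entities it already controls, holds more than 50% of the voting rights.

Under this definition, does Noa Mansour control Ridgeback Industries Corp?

No

Noa Mansour holds 61% of Anchor, so Noa Mansour controls Anchor.
In Ridgeback, Noa Mansour's side holds only 29%, not > 50%.
So Noa Mansour does not control Ridgeback.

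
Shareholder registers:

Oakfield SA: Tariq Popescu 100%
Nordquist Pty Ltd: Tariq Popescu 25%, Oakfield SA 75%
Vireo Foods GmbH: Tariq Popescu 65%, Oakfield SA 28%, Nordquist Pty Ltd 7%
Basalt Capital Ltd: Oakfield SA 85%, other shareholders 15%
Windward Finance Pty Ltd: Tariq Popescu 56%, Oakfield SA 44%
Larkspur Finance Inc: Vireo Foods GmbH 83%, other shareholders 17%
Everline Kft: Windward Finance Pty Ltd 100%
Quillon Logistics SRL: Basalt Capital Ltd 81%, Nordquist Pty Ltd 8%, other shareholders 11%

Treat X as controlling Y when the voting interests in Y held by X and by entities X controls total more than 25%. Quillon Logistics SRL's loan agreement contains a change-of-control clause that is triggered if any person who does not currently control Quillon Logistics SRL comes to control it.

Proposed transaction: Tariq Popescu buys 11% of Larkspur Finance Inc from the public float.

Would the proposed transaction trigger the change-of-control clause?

The purchase changes only Tariq's holdings, so Tariq is the only person who could newly come to control Quillon.
Tariq holds 100% of Oakfield, so Tariq controls Oakfield.
Oakfield holds 85% of Basalt, so Tariq controls Basalt.
Tariq and Oakfield together hold 25% + 75% = 100% of Nordquist, so Tariq controls Nordquist.
Basalt and Nordquist together hold 81% + 8% = 89% of Quillon, so Tariq controls Quillon.
So Tariq already controls Quillon before the transaction.
After the purchase, Tariq holds 11% of Larkspur directly.
Tariq controlled Quillon already, so this is not a new person acquiring control; every other person's position is unchanged or reduced.
No new person acquires control, so the clause is not triggered.

No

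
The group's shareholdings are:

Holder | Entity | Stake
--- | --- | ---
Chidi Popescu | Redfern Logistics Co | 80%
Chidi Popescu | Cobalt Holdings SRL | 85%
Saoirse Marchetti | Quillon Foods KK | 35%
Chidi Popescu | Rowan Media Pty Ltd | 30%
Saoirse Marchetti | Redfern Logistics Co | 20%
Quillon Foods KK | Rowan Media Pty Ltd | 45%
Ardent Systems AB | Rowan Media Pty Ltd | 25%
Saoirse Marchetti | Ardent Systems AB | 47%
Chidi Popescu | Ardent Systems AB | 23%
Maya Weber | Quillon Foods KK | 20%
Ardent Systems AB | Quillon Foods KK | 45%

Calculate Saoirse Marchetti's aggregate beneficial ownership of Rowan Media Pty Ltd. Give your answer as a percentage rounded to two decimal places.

37.02%

Saoirse reaches Rowan along 3 paths.
Via Ardent: 47% × 25% = 11.75%.
Via Ardent → Quillon: 47% × 45% × 45% = 9.5175%.
Via Quillon: 35% × 45% = 15.75%.
Total: 11.75% + 9.5175% + 15.75% = 37.0175%.
Rounded: 37.02%.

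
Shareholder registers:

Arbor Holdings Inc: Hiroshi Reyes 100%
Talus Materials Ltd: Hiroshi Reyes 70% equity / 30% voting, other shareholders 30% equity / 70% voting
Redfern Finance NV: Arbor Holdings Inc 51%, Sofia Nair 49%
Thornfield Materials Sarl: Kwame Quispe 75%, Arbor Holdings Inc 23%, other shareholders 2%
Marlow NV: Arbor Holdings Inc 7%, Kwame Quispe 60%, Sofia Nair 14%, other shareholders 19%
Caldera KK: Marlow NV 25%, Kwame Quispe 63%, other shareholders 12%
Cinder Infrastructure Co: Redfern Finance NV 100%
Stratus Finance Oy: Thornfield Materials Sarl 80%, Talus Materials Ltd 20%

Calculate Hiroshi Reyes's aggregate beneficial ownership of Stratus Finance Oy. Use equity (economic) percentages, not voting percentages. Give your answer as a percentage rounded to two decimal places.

32.40%

Hiroshi reaches Stratus along 2 paths.
Via Arbor → Thornfield: 100% × 23% × 80% = 18.4%.
Via Talus: 70% × 20% = 14%.
Total: 18.4% + 14% = 32.4%.
Rounded: 32.40%.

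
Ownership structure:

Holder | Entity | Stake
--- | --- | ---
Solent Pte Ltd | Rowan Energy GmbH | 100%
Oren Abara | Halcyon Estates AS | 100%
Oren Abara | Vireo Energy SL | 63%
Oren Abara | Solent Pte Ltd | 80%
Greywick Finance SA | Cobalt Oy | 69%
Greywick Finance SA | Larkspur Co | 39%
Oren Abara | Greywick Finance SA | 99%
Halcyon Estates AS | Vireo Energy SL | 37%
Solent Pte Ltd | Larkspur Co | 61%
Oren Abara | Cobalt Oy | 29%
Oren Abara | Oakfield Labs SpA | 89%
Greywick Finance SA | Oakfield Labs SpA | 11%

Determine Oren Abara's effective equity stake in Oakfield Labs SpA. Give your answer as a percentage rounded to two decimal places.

Oren reaches Oakfield along 2 paths.
Via Greywick: 99% × 11% = 10.89%.
Direct stake: 89% = 89%.
Total: 10.89% + 89% = 99.89%.

99.89%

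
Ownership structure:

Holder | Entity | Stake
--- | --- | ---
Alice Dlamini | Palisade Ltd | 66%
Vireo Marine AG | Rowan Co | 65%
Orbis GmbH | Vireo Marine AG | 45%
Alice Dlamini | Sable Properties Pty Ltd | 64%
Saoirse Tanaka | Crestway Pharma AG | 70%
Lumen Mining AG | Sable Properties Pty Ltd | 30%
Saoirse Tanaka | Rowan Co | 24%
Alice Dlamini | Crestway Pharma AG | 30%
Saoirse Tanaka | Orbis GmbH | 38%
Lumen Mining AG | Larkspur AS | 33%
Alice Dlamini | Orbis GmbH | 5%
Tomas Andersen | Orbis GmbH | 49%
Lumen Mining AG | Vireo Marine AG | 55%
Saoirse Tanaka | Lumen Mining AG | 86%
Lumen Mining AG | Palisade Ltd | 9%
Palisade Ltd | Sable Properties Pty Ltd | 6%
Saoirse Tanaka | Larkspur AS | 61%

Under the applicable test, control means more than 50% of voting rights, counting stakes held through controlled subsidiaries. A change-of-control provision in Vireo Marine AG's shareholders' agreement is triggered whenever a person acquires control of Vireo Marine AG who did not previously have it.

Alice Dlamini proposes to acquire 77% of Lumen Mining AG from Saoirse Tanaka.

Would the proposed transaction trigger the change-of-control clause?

Yes

The purchase adds only to Alice's holdings (Saoirse's stake shrinks), so Alice is the only person who could newly come to control Vireo.
Alice holds 66% of Palisade, so Alice controls Palisade.
Alice and Palisade together hold 64% + 6% = 70% of Sable, so Alice controls Sable.
Neither Alice nor any entity Alice controls holds any voting interest in Vireo.
So before the transaction, Alice does not control Vireo.
After the purchase, Alice holds 77% of Lumen directly, and Saoirse's stake falls to 9%.
Alice holds 77% of Lumen, so Alice controls Lumen.
Lumen holds 55% of Vireo, so Alice controls Vireo.
Alice did not control Vireo before and does after, so the clause is triggered.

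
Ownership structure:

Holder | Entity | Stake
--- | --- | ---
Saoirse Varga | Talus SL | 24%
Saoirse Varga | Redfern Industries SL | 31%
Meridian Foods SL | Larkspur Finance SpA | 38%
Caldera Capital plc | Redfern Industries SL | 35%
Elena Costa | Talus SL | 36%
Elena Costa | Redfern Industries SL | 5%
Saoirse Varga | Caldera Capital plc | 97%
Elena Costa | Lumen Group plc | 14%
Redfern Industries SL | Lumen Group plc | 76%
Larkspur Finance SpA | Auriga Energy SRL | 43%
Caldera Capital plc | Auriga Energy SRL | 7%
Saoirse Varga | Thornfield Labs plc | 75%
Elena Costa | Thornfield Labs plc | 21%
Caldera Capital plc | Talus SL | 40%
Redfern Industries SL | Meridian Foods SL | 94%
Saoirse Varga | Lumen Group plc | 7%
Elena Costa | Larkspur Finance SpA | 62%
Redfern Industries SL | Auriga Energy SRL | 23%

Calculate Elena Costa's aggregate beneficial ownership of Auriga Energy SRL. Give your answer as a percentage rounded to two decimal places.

28.58%

Elena reaches Auriga along 3 paths.
Via Redfern → Meridian → Larkspur: 5% × 94% × 38% × 43% = 0.76798%.
Via Larkspur: 62% × 43% = 26.66%.
Via Redfern: 5% × 23% = 1.15%.
Total: 0.76798% + 26.66% + 1.15% = 28.57798%.
Rounded: 28.58%.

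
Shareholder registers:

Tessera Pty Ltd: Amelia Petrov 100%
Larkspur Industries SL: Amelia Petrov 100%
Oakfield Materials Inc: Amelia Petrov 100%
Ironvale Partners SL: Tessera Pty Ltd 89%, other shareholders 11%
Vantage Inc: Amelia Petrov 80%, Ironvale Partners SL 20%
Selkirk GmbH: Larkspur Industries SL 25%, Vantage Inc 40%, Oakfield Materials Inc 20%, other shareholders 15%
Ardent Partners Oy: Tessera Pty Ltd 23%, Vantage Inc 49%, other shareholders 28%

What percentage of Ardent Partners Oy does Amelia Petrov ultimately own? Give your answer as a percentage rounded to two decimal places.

Amelia reaches Ardent along 3 paths.
Via Tessera: 100% × 23% = 23%.
Via Vantage: 80% × 49% = 39.2%.
Via Tessera → Ironvale → Vantage: 100% × 89% × 20% × 49% = 8.722%.
Total: 23% + 39.2% + 8.722% = 70.922%.
Rounded: 70.92%.

70.92%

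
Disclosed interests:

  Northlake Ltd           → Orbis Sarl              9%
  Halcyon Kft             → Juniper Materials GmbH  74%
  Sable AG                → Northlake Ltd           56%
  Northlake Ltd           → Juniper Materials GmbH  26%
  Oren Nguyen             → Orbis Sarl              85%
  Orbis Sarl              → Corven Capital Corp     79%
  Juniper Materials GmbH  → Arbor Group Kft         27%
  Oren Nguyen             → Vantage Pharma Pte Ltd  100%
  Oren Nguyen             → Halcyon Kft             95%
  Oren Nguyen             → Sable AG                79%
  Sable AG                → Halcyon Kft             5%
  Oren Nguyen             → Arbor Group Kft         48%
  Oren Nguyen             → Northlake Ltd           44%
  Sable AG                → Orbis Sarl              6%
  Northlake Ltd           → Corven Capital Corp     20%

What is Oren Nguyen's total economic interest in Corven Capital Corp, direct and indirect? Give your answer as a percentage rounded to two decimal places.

Oren reaches Corven along 6 paths.
Via Sable → Northlake → Orbis: 79% × 56% × 9% × 79% = 3.145464%.
Via Northlake → Orbis: 44% × 9% × 79% = 3.1284%.
Via Orbis: 85% × 79% = 67.15%.
Via Sable → Orbis: 79% × 6% × 79% = 3.7446%.
Via Sable → Northlake: 79% × 56% × 20% = 8.848%.
Via Northlake: 44% × 20% = 8.8%.
Total: 3.145464% + 3.1284% + 67.15% + 3.7446% + 8.848% + 8.8% = 94.816464%.
Rounded: 94.82%.

94.82%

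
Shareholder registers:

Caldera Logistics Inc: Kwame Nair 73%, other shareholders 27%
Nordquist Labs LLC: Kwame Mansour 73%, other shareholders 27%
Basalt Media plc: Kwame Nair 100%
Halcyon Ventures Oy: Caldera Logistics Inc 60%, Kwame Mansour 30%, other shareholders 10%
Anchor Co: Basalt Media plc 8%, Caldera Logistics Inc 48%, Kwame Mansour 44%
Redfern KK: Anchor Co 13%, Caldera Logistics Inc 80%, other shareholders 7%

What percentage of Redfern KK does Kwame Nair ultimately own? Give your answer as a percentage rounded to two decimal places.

64.00%

Kwame Nair reaches Redfern along 3 paths.
Via Basalt → Anchor: 100% × 8% × 13% = 1.04%.
Via Caldera → Anchor: 73% × 48% × 13% = 4.5552%.
Via Caldera: 73% × 80% = 58.4%.
Total: 1.04% + 4.5552% + 58.4% = 63.9952%.
Rounded: 64.00%.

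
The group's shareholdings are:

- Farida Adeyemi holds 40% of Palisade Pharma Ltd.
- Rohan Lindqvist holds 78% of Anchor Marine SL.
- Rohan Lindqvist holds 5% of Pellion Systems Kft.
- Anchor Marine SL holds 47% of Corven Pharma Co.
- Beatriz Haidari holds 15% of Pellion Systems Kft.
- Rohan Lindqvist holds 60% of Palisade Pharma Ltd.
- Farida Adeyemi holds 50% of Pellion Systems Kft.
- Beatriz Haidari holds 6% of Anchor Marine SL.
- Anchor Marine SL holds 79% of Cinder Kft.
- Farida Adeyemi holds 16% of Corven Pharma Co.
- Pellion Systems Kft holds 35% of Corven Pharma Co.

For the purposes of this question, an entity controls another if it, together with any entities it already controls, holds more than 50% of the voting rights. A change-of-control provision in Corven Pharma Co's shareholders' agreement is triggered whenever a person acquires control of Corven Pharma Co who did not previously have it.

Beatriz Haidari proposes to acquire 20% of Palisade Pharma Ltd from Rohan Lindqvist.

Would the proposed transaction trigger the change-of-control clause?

The purchase adds only to Beatriz's holdings (Rohan's stake shrinks), so Beatriz is the only person who could newly come to control Corven.
Beatriz's largest direct stake is 15% in Pellion, which does not meet the threshold, so Beatriz controls no company.
Neither Beatriz nor any entity Beatriz controls holds any voting interest in Corven.
So before the transaction, Beatriz does not control Corven.
After the purchase, Beatriz holds 20% of Palisade directly, and Rohan's stake falls to 40%.
Beatriz's side now holds 20% of Palisade, not > 50%, so Beatriz still does not control Palisade.
After the transaction, neither Beatriz nor any entity Beatriz controls holds a voting interest in Corven, so Beatriz still does not control it.
No new person acquires control, so the clause is not triggered.

No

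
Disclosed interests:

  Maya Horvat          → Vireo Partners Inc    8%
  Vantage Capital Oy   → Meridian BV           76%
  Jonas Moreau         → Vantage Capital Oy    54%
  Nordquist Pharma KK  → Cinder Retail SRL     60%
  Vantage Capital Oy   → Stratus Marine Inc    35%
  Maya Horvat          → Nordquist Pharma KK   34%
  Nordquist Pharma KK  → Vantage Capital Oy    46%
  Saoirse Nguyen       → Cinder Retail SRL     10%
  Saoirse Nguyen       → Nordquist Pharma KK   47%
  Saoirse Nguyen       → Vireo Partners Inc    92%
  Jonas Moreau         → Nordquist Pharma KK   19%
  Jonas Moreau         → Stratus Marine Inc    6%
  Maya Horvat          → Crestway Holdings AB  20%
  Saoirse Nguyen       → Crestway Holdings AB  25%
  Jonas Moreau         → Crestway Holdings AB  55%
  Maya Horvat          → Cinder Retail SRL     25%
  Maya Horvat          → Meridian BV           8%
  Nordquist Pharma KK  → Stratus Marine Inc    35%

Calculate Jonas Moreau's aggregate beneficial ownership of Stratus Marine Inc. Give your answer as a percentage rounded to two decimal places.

Jonas reaches Stratus along 4 paths.
Via Nordquist: 19% × 35% = 6.65%.
Via Vantage: 54% × 35% = 18.9%.
Via Nordquist → Vantage: 19% × 46% × 35% = 3.059%.
Direct stake: 6% = 6%.
Total: 6.65% + 18.9% + 3.059% + 6% = 34.609%.
Rounded: 34.61%.

34.61%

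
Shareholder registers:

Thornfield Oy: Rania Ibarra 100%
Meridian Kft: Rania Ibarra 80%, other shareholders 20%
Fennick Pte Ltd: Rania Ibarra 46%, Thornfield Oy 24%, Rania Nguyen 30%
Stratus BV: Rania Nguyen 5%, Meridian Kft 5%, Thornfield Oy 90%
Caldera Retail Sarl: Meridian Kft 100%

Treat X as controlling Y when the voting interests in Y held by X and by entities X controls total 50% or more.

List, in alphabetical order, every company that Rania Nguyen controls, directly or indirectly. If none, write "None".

Rania Nguyen's largest direct stake is 30% in Fennick, which does not meet the threshold.

None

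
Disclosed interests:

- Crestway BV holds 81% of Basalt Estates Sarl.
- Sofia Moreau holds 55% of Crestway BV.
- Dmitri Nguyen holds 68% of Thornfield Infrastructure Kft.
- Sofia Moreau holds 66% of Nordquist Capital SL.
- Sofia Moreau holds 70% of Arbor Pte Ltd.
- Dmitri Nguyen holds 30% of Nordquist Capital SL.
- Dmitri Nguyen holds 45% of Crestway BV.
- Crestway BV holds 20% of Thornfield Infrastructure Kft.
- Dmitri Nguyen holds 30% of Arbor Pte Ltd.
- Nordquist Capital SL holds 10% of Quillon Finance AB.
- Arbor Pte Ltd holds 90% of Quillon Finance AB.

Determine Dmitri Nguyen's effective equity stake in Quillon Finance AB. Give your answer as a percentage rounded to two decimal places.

Dmitri reaches Quillon along 2 paths.
Via Arbor: 30% × 90% = 27%.
Via Nordquist: 30% × 10% = 3%.
Total: 27% + 3% = 30%.
Rounded: 30.00%.

30.00%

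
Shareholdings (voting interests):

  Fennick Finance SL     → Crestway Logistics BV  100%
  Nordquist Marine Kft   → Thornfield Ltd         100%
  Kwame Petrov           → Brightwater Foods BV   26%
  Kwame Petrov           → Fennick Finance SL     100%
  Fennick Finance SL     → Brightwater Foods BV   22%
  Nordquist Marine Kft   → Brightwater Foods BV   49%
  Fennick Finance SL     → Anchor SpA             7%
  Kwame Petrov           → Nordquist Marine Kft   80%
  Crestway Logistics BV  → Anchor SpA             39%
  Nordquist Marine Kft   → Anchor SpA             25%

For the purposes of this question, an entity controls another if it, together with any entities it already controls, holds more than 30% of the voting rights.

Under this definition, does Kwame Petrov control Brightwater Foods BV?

Yes

Kwame holds 80% of Nordquist, so Kwame controls Nordquist.
Kwame holds 100% of Fennick, so Kwame controls Fennick.
Nordquist and Kwame and Fennick together hold 49% + 26% + 22% = 97% of Brightwater, so Kwame controls Brightwater.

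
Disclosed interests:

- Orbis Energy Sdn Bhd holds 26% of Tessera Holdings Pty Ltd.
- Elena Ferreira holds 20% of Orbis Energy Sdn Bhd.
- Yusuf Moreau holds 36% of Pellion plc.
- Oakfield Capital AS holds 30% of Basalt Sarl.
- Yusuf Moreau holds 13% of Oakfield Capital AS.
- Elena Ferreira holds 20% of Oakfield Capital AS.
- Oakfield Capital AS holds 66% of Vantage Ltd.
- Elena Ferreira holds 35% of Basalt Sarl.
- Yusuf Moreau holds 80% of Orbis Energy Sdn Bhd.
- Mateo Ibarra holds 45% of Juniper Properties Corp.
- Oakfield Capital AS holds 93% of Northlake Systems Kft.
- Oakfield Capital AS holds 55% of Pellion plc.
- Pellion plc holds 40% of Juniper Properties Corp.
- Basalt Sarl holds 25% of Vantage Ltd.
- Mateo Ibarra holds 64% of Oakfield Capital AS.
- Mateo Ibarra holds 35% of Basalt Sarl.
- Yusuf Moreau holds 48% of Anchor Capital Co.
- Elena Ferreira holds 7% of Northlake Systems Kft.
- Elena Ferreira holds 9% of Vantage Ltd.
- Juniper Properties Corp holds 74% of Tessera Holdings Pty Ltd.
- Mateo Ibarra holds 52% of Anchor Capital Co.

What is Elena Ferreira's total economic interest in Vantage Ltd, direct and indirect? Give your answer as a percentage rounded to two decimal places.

Elena reaches Vantage along 4 paths.
Via Oakfield: 20% × 66% = 13.2%.
Via Oakfield → Basalt: 20% × 30% × 25% = 1.5%.
Via Basalt: 35% × 25% = 8.75%.
Direct stake: 9% = 9%.
Total: 13.2% + 1.5% + 8.75% + 9% = 32.45%.

32.45%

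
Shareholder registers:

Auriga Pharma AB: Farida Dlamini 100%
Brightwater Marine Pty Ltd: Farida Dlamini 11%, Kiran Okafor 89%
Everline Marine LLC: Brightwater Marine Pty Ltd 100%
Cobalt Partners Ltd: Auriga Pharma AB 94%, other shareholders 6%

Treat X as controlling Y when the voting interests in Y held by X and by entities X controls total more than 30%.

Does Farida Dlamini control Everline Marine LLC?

No

Farida holds 100% of Auriga, so Farida controls Auriga.
Auriga holds 94% of Cobalt, so Farida controls Cobalt.
Neither Farida nor any entity Farida controls holds any voting interest in Everline.
So Farida does not control Everline.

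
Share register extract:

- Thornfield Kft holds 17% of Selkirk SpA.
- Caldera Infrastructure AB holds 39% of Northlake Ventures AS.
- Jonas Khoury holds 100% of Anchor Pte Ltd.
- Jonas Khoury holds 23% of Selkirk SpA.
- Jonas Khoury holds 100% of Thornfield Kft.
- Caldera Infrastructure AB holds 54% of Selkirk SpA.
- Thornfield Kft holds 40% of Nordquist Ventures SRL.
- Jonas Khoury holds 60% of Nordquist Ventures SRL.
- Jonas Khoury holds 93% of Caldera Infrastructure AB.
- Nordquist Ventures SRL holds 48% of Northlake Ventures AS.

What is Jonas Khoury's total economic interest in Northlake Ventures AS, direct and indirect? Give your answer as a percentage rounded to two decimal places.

84.27%

Jonas reaches Northlake along 3 paths.
Via Caldera: 93% × 39% = 36.27%.
Via Thornfield → Nordquist: 100% × 40% × 48% = 19.2%.
Via Nordquist: 60% × 48% = 28.8%.
Total: 36.27% + 19.2% + 28.8% = 84.27%.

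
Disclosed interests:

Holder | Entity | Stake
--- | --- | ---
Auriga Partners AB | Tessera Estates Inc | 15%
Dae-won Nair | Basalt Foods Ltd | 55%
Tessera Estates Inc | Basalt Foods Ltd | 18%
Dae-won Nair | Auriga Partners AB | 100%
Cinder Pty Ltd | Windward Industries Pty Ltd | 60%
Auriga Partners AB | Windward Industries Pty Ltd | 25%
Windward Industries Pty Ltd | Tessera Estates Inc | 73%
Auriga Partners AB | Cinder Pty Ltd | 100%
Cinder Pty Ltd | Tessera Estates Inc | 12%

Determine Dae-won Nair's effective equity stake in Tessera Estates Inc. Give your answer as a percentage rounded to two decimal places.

Dae-won reaches Tessera along 4 paths.
Via Auriga → Windward: 100% × 25% × 73% = 18.25%.
Via Auriga → Cinder → Windward: 100% × 100% × 60% × 73% = 43.8%.
Via Auriga → Cinder: 100% × 100% × 12% = 12%.
Via Auriga: 100% × 15% = 15%.
Total: 18.25% + 43.8% + 12% + 15% = 89.05%.

89.05%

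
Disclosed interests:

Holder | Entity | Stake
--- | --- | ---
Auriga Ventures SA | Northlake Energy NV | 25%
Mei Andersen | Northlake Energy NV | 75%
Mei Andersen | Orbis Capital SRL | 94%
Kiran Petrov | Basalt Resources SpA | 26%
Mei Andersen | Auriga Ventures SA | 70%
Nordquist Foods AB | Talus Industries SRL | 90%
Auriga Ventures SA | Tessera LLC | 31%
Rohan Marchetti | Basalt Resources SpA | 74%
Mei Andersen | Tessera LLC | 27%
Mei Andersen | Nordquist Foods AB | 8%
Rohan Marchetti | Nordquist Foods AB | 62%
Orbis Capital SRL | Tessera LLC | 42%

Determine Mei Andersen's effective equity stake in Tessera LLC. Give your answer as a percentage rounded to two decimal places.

Mei reaches Tessera along 3 paths.
Via Orbis: 94% × 42% = 39.48%.
Via Auriga: 70% × 31% = 21.7%.
Direct stake: 27% = 27%.
Total: 39.48% + 21.7% + 27% = 88.18%.

88.18%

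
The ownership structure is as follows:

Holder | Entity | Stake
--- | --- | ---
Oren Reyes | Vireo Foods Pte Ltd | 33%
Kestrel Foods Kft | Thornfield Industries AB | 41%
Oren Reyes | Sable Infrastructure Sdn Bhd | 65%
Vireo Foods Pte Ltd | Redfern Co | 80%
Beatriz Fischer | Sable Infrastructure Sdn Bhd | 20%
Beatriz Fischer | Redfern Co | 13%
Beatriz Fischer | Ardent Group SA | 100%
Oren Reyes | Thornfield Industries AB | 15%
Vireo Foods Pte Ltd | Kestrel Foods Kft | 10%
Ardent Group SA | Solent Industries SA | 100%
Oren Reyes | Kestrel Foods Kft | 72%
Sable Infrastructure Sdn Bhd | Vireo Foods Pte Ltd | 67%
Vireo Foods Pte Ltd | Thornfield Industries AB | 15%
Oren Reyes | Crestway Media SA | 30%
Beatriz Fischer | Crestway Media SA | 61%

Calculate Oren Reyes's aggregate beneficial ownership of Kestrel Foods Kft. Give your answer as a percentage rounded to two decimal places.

Oren reaches Kestrel along 3 paths.
Direct stake: 72% = 72%.
Via Sable → Vireo: 65% × 67% × 10% = 4.355%.
Via Vireo: 33% × 10% = 3.3%.
Total: 72% + 4.355% + 3.3% = 79.655%.
Rounded: 79.66%.

79.66%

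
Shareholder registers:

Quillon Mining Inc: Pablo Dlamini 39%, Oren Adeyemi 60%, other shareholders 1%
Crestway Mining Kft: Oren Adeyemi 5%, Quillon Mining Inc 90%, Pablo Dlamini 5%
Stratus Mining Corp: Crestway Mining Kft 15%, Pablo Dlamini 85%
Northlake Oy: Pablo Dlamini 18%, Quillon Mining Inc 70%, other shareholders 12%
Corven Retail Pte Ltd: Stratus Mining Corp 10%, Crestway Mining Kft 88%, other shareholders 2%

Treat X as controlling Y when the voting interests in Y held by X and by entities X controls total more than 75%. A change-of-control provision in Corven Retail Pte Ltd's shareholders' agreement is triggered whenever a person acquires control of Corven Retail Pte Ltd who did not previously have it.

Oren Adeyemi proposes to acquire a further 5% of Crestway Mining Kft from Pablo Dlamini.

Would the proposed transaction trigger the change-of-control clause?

No

The purchase adds only to Oren's holdings (Pablo's stake shrinks), so Oren is the only person who could newly come to control Corven.
Oren's largest direct stake is 60% in Quillon, which does not meet the threshold, so Oren controls no company.
Neither Oren nor any entity Oren controls holds any voting interest in Corven.
So before the transaction, Oren does not control Corven.
After the purchase, Oren's direct stake in Crestway rises to 5% + 5% = 10%, and Pablo's stake falls to 0%.
Oren's side now holds 10% of Crestway, not > 75%, so Oren still does not control Crestway.
After the transaction, neither Oren nor any entity Oren controls holds a voting interest in Corven, so Oren still does not control it.
No new person acquires control, so the clause is not triggered.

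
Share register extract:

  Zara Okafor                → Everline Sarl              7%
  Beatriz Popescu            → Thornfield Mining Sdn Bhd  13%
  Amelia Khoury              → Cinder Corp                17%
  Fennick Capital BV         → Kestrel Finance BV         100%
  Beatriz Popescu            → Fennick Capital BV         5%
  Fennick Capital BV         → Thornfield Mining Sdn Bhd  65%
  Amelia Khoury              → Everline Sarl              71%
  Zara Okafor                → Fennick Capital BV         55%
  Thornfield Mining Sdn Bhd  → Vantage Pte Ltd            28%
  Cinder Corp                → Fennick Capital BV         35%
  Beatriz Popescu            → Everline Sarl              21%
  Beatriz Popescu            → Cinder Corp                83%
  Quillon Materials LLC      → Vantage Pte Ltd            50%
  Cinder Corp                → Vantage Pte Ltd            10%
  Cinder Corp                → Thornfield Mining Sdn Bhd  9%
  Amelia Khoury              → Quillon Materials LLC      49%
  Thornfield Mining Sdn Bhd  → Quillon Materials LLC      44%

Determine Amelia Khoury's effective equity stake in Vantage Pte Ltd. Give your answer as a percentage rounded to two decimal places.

Amelia reaches Vantage along 6 paths.
Via Cinder → Thornfield → Quillon: 17% × 9% × 44% × 50% = 0.3366%.
Via Cinder → Fennick → Thornfield → Quillon: 17% × 35% × 65% × 44% × 50% = 0.85085%.
Via Quillon: 49% × 50% = 24.5%.
Via Cinder: 17% × 10% = 1.7%.
Via Cinder → Thornfield: 17% × 9% × 28% = 0.4284%.
Via Cinder → Fennick → Thornfield: 17% × 35% × 65% × 28% = 1.0829%.
Total: 0.3366% + 0.85085% + 24.5% + 1.7% + 0.4284% + 1.0829% = 28.89875%.
Rounded: 28.90%.

28.90%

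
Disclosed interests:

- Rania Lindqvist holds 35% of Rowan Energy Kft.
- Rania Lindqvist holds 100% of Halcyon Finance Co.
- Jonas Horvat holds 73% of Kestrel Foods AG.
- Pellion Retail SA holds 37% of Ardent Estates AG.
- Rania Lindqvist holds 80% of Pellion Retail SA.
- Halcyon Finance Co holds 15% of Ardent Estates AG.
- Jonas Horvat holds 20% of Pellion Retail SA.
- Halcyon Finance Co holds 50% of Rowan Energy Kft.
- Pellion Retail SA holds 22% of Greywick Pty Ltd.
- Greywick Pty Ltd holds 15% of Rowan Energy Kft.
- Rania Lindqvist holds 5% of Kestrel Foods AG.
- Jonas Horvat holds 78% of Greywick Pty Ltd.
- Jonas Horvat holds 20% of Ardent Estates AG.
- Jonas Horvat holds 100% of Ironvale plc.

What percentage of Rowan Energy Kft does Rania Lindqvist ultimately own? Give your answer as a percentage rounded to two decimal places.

87.64%

Rania reaches Rowan along 3 paths.
Via Pellion → Greywick: 80% × 22% × 15% = 2.64%.
Direct stake: 35% = 35%.
Via Halcyon: 100% × 50% = 50%.
Total: 2.64% + 35% + 50% = 87.64%.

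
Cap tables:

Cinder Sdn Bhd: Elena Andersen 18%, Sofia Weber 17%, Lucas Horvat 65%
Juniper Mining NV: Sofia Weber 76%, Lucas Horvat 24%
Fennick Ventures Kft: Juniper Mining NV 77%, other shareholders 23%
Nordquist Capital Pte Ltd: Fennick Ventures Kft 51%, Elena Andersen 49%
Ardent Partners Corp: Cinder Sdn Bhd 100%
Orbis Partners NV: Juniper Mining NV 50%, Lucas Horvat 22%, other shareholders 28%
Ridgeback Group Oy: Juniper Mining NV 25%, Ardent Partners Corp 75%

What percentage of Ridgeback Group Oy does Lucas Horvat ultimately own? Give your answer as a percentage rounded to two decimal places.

54.75%

Lucas reaches Ridgeback along 2 paths.
Via Juniper: 24% × 25% = 6%.
Via Cinder → Ardent: 65% × 100% × 75% = 48.75%.
Total: 6% + 48.75% = 54.75%.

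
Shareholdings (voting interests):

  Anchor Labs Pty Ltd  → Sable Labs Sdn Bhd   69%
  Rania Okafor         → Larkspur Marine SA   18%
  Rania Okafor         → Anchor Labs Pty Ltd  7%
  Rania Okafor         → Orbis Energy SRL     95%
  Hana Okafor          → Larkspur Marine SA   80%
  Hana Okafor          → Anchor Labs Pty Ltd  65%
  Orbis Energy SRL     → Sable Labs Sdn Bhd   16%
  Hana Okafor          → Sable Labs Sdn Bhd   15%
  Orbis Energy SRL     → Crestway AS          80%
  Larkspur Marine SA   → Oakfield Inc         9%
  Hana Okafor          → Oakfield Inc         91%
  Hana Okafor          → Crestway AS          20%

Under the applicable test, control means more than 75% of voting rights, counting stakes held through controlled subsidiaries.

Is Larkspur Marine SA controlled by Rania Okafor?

Rania holds 95% of Orbis, so Rania controls Orbis.
Orbis holds 80% of Crestway, so Rania controls Crestway.
In Larkspur, Rania's side holds only 18%, not > 75%.
So Rania does not control Larkspur.

No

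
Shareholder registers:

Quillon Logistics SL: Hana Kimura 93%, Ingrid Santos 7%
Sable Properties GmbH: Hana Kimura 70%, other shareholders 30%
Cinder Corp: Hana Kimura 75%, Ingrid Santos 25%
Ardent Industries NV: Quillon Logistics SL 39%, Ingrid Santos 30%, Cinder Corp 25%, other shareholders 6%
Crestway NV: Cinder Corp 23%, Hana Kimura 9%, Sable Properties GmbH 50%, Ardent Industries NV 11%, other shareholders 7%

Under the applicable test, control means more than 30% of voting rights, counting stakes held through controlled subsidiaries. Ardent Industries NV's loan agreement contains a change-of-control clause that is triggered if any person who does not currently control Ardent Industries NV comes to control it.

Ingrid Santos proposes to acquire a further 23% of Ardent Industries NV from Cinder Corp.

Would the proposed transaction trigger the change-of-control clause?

The purchase adds only to Ingrid's holdings (Cinder's stake shrinks), so Ingrid is the only person who could newly come to control Ardent.
Ingrid's largest direct stake is 30% in Ardent, which does not meet the threshold, so Ingrid controls no company.
In Ardent, Ingrid's side holds only 30%, not > 30%.
So before the transaction, Ingrid does not control Ardent.
After the purchase, Ingrid's direct stake in Ardent rises to 30% + 23% = 53%, and Cinder's stake falls to 2%.
Ingrid holds 53% of Ardent, so Ingrid controls Ardent.
Ingrid did not control Ardent before and does after, so the clause is triggered.

Yes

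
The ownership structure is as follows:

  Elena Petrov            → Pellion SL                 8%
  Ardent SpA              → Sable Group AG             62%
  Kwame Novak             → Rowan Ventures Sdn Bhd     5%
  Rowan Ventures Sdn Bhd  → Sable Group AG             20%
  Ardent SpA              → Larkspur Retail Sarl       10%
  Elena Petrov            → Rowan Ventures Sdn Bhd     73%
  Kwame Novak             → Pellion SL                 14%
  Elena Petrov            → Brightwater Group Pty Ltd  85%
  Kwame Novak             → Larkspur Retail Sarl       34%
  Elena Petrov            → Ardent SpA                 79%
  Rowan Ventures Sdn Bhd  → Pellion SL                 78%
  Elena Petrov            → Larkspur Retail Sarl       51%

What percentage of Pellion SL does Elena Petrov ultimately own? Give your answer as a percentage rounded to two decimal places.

64.94%

Elena reaches Pellion along 2 paths.
Direct stake: 8% = 8%.
Via Rowan: 73% × 78% = 56.94%.
Total: 8% + 56.94% = 64.94%.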